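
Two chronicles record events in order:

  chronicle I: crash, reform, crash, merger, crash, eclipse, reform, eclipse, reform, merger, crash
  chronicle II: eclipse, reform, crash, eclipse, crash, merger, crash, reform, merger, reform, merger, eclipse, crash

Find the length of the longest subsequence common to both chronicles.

8

Match crash (chronicle I #1, chronicle II #3); then crash (chronicle I #3, chronicle II #5); then merger (chronicle I #4, chronicle II #6); then crash (chronicle I #5, chronicle II #7); then reform (chronicle I #7, chronicle II #8); then reform (chronicle I #9, chronicle II #10); then merger (chronicle I #10, chronicle II #11); then crash (chronicle I #11, chronicle II #13) — 8 events in the same relative order in both. The LCS DP gives dp[11][13] = 8, so this is optimal.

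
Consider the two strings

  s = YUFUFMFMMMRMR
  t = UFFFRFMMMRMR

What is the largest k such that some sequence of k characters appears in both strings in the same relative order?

One common subsequence of length 10: U at s[2]=t[1], then F at s[3]=t[3], then F at s[5]=t[4], then F at s[7]=t[6], then M at s[8]=t[7], then M at s[9]=t[8], then M at s[10]=t[9], then R at s[11]=t[10], then M at s[12]=t[11], then R at s[13]=t[12], and the DP table's final entry dp[13][12] is also 10, so no common subsequence is longer.

10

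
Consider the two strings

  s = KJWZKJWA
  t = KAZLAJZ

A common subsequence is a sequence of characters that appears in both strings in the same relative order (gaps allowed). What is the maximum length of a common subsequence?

Let dp[i][j] be the LCS length of the first i characters of s and the first j characters of t. dp[i][j] = dp[i-1][j-1]+1 when the i-th and j-th characters match, else max(dp[i-1][j], dp[i][j-1]).
    ·  K  A  Z  L  A  J  Z
 ·  0  0  0  0  0  0  0  0
 K  0  1  1  1  1  1  1  1
 J  0  1  1  1  1  1  2  2
 W  0  1  1  1  1  1  2  2
 Z  0  1  1  2  2  2  2  3
 K  0  1  1  2  2  2  2  3
 J  0  1  1  2  2  2  3  3
 W  0  1  1  2  2  2  3  3
 A  0  1  2  2  2  3  3  3
dp[8][7] = 3. One LCS (by backtracking along matches): KJZ.

3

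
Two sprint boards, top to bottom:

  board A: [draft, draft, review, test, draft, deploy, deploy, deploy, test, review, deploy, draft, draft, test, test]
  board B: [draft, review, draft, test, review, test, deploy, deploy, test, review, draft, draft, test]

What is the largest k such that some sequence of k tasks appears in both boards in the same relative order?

Taking draft (board A #1, board B #1) → draft (board A #2, board B #3) → review (board A #3, board B #5) → test (board A #4, board B #6) → deploy (board A #7, board B #7) → deploy (board A #8, board B #8) → test (board A #9, board B #9) → review (board A #10, board B #10) → draft (board A #12, board B #11) → draft (board A #13, board B #12) → test (board A #15, board B #13) gives a common subsequence of length 11, and the DP table's final entry dp[15][13] is also 11, so no common subsequence is longer.

11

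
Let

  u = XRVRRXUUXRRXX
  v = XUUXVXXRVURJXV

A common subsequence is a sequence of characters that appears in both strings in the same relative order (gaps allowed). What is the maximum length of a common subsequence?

One common subsequence of length 7: X [1,4], then V [3,5], then X [6,6], then X [9,7], then R [10,8], then R [11,11], then X [12,13], and the DP table's final entry dp[13][14] is also 7, so no common subsequence is longer.

7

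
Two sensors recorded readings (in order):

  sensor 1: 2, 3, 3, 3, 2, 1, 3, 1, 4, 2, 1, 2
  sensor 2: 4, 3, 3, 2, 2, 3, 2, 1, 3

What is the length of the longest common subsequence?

One common subsequence of length 6: 3 [2,2], 3 [3,3], 3 [4,6], 2 [5,7], 1 [6,8], 3 [7,9]. Since dp[12][9] = 6, nothing longer is possible.

6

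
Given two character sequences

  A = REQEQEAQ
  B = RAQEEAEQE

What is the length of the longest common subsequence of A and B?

6

Match R (A #1, B #1); then Q (A #3, B #3); then E (A #4, B #4); then E (A #6, B #5); then A (A #7, B #6); then Q (A #8, B #8) — 6 characters in the same relative order in both. The LCS DP gives dp[8][9] = 6, so this is optimal.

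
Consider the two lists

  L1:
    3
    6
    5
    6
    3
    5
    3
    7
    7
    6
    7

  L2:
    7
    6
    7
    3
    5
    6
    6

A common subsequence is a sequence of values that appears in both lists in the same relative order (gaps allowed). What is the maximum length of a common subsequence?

Let dp[i][j] be the LCS length of the first i values of L1 and the first j values of L2. dp[i][j] = dp[i-1][j-1]+1 when the i-th and j-th values match, else max(dp[i-1][j], dp[i][j-1]).
    ·  7  6  7  3  5  6  6
 ·  0  0  0  0  0  0  0  0
 3  0  0  0  0  1  1  1  1
 6  0  0  1  1  1  1  2  2
 5  0  0  1  1  1  2  2  2
 6  0  0  1  1  1  2  3  3
 3  0  0  1  1  2  2  3  3
 5  0  0  1  1  2  3  3  3
 3  0  0  1  1  2  3  3  3
 7  0  1  1  2  2  3  3  3
 7  0  1  1  2  2  3  3  3
 6  0  1  2  2  2  3  4  4
 7  0  1  2  3  3  3  4  4
dp[11][7] = 4. One LCS (by backtracking along matches): 3, 5, 6, 6.

4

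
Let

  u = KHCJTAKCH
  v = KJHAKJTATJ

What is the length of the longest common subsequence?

5

Let dp[i][j] be the LCS length of the first i characters of u and the first j characters of v. dp[i][j] = dp[i-1][j-1]+1 when the i-th and j-th characters match, else max(dp[i-1][j], dp[i][j-1]).
    ·  K  J  H  A  K  J  T  A  T  J
 ·  0  0  0  0  0  0  0  0  0  0  0
 K  0  1  1  1  1  1  1  1  1  1  1
 H  0  1  1  2  2  2  2  2  2  2  2
 C  0  1  1  2  2  2  2  2  2  2  2
 J  0  1  2  2  2  2  3  3  3  3  3
 T  0  1  2  2  2  2  3  4  4  4  4
 A  0  1  2  2  3  3  3  4  5  5  5
 K  0  1  2  2  3  4  4  4  5  5  5
 C  0  1  2  2  3  4  4  4  5  5  5
 H  0  1  2  3  3  4  4  4  5  5  5
dp[9][10] = 5. One LCS (by backtracking along matches): KHJTA.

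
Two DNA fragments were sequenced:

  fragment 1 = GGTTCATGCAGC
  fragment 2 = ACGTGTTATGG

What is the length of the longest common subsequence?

Let dp[i][j] be the LCS length of the first i bases of fragment 1 and the first j bases of fragment 2. dp[i][j] = dp[i-1][j-1]+1 when the i-th and j-th bases match, else max(dp[i-1][j], dp[i][j-1]).
    ·  A  C  G  T  G  T  T  A  T  G  G
 ·  0  0  0  0  0  0  0  0  0  0  0  0
 G  0  0  0  1  1  1  1  1  1  1  1  1
 G  0  0  0  1  1  2  2  2  2  2  2  2
 T  0  0  0  1  2  2  3  3  3  3  3  3
 T  0  0  0  1  2  2  3  4  4  4  4  4
 C  0  0  1  1  2  2  3  4  4  4  4  4
 A  0  1  1  1  2  2  3  4  5  5  5  5
 T  0  1  1  1  2  2  3  4  5  6  6  6
 G  0  1  1  2  2  3  3  4  5  6  7  7
 C  0  1  2  2  2  3  3  4  5  6  7  7
 A  0  1  2  2  2  3  3  4  5  6  7  7
 G  0  1  2  3  3  3  3  4  5  6  7  8
 C  0  1  2  3  3  3  3  4  5  6  7  8
dp[12][11] = 8. One LCS (by backtracking along matches): GGTTATGG.

8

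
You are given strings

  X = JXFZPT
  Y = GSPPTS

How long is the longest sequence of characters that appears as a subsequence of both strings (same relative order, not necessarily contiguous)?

Let dp[i][j] be the LCS length of the first i characters of X and the first j characters of Y. dp[i][j] = dp[i-1][j-1]+1 when the i-th and j-th characters match, else max(dp[i-1][j], dp[i][j-1]).
    ·  G  S  P  P  T  S
 ·  0  0  0  0  0  0  0
 J  0  0  0  0  0  0  0
 X  0  0  0  0  0  0  0
 F  0  0  0  0  0  0  0
 Z  0  0  0  0  0  0  0
 P  0  0  0  1  1  1  1
 T  0  0  0  1  1  2  2
dp[6][6] = 2. One LCS (by backtracking along matches): PT.

2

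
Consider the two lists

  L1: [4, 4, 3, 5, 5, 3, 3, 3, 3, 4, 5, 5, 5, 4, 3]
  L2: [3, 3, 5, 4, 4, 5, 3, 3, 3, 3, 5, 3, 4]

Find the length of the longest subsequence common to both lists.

Pick 4 (L1 #1, L2 #4), then 4 (L1 #2, L2 #5), then 5 (L1 #5, L2 #6), then 3 (L1 #6, L2 #7), then 3 (L1 #7, L2 #8), then 3 (L1 #8, L2 #9), then 3 (L1 #9, L2 #10), then 5 (L1 #11, L2 #11), then 4 (L1 #14, L2 #13); all 9 values appear in both, in order, and the DP table's final entry dp[15][13] is also 9, so no common subsequence is longer.

9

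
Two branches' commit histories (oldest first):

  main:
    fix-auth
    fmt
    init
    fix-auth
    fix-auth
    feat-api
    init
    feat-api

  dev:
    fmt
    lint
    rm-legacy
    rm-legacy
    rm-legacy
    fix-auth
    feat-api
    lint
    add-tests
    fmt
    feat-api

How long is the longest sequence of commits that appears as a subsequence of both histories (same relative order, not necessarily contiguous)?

One common subsequence of length 4: fmt at main[2]=dev[1] → fix-auth at main[5]=dev[6] → feat-api at main[6]=dev[7] → feat-api at main[8]=dev[11]. dp[8][11] = 4 confirms this is the maximum.

4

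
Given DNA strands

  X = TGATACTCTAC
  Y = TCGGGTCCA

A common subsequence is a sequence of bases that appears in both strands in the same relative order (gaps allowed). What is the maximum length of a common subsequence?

Match T at X[1]=Y[1]; then G at X[2]=Y[5]; then T at X[4]=Y[6]; then C at X[6]=Y[7]; then C at X[8]=Y[8]; then A at X[10]=Y[9] — 6 bases in the same relative order in both. Since dp[11][9] = 6, nothing longer is possible.

6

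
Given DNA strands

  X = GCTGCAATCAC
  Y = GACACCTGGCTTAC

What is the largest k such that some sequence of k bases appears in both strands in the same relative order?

Match G [1,1] → C [2,6] → T [3,7] → G [4,9] → C [5,10] → T [8,12] → A [10,13] → C [11,14] — 8 bases in the same relative order in both, and the DP table's final entry dp[11][14] is also 8, so no common subsequence is longer.

8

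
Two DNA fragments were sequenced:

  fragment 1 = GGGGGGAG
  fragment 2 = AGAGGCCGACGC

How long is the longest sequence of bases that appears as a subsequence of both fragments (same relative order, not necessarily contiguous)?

Pick G [1,2]; then G [2,4]; then G [3,5]; then G [6,8]; then A [7,9]; then G [8,11]; all 6 bases appear in both, in order, and the DP table's final entry dp[8][12] is also 6, so no common subsequence is longer.

6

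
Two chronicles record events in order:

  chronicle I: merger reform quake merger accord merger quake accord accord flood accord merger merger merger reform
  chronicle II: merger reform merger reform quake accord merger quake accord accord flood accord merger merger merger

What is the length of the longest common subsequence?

One common subsequence of length 13: merger (chronicle I #1, chronicle II #3), then reform (chronicle I #2, chronicle II #4), then quake (chronicle I #3, chronicle II #5), then accord (chronicle I #5, chronicle II #6), then merger (chronicle I #6, chronicle II #7), then quake (chronicle I #7, chronicle II #8), then accord (chronicle I #8, chronicle II #9), then accord (chronicle I #9, chronicle II #10), then flood (chronicle I #10, chronicle II #11), then accord (chronicle I #11, chronicle II #12), then merger (chronicle I #12, chronicle II #13), then merger (chronicle I #13, chronicle II #14), then merger (chronicle I #14, chronicle II #15). The LCS DP gives dp[15][15] = 13, so this is optimal.

13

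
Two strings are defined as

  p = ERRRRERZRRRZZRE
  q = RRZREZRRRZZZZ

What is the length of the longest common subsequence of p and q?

10

Match R [2,1] → R [3,2] → R [5,4] → E [6,5] → Z [8,6] → R [9,7] → R [10,8] → R [11,9] → Z [12,12] → Z [13,13] — 10 characters in the same relative order in both, and the DP table's final entry dp[15][13] is also 10, so no common subsequence is longer.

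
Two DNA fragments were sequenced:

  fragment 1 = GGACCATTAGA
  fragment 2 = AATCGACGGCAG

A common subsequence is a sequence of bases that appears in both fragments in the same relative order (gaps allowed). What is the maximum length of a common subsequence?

Taking G at fragment 1[2]=fragment 2[5] → A at fragment 1[3]=fragment 2[6] → C at fragment 1[4]=fragment 2[7] → C at fragment 1[5]=fragment 2[10] → A at fragment 1[9]=fragment 2[11] → G at fragment 1[10]=fragment 2[12] gives a common subsequence of length 6. dp[11][12] = 6 confirms this is the maximum.

6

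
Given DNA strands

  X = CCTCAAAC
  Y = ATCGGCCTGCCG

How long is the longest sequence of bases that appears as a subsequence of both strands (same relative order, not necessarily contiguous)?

5

Let dp[i][j] be the LCS length of the first i bases of X and the first j bases of Y. dp[i][j] = dp[i-1][j-1]+1 when the i-th and j-th bases match, else max(dp[i-1][j], dp[i][j-1]).
    ·  A  T  C  G  G  C  C  T  G  C  C  G
 ·  0  0  0  0  0  0  0  0  0  0  0  0  0
 C  0  0  0  1  1  1  1  1  1  1  1  1  1
 C  0  0  0  1  1  1  2  2  2  2  2  2  2
 T  0  0  1  1  1  1  2  2  3  3  3  3  3
 C  0  0  1  2  2  2  2  3  3  3  4  4  4
 A  0  1  1  2  2  2  2  3  3  3  4  4  4
 A  0  1  1  2  2  2  2  3  3  3  4  4  4
 A  0  1  1  2  2  2  2  3  3  3  4  4  4
 C  0  1  1  2  2  2  3  3  3  3  4  5  5
dp[8][12] = 5. One LCS (by backtracking along matches): CCTCC.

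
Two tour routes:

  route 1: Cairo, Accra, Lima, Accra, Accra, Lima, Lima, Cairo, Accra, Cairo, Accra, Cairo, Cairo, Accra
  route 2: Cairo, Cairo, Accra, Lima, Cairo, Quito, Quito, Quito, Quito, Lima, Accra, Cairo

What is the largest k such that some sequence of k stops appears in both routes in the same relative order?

Taking Cairo (route 1 #1, route 2 #2) → Accra (route 1 #2, route 2 #3) → Lima (route 1 #3, route 2 #4) → Lima (route 1 #7, route 2 #10) → Accra (route 1 #11, route 2 #11) → Cairo (route 1 #13, route 2 #12) gives a common subsequence of length 6. dp[14][12] = 6 confirms this is the maximum.

6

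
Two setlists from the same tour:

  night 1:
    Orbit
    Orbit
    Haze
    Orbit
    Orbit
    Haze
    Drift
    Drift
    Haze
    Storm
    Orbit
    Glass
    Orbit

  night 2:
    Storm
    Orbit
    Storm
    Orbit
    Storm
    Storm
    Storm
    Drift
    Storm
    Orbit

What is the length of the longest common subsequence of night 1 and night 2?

5

Taking Orbit (night 1 #1, night 2 #2); then Orbit (night 1 #2, night 2 #4); then Drift (night 1 #8, night 2 #8); then Storm (night 1 #10, night 2 #9); then Orbit (night 1 #13, night 2 #10) gives a common subsequence of length 5. Since dp[13][10] = 5, nothing longer is possible.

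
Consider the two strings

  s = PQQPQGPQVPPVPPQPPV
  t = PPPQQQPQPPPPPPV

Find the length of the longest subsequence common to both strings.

Taking P [1,3]; then Q [2,4]; then Q [3,5]; then Q [5,6]; then P [7,7]; then Q [8,8]; then P [10,9]; then P [11,10]; then P [13,11]; then P [14,12]; then P [16,13]; then P [17,14]; then V [18,15] gives a common subsequence of length 13. Since dp[18][15] = 13, nothing longer is possible.

13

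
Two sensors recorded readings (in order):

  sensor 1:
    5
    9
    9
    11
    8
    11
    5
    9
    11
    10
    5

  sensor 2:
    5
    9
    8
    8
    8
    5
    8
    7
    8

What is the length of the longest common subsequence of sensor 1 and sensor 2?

Let dp[i][j] be the LCS length of the first i values of sensor 1 and the first j values of sensor 2. dp[i][j] = dp[i-1][j-1]+1 when the i-th and j-th values match, else max(dp[i-1][j], dp[i][j-1]).
    ·  5  9  8  8  8  5  8  7  8
 ·  0  0  0  0  0  0  0  0  0  0
 5  0  1  1  1  1  1  1  1  1  1
 9  0  1  2  2  2  2  2  2  2  2
 9  0  1  2  2  2  2  2  2  2  2
11  0  1  2  2  2  2  2  2  2  2
 8  0  1  2  3  3  3  3  3  3  3
11  0  1  2  3  3  3  3  3  3  3
 5  0  1  2  3  3  3  4  4  4  4
 9  0  1  2  3  3  3  4  4  4  4
11  0  1  2  3  3  3  4  4  4  4
10  0  1  2  3  3  3  4  4  4  4
 5  0  1  2  3  3  3  4  4  4  4
dp[11][9] = 4. One LCS (by backtracking along matches): 5, 9, 8, 5.

4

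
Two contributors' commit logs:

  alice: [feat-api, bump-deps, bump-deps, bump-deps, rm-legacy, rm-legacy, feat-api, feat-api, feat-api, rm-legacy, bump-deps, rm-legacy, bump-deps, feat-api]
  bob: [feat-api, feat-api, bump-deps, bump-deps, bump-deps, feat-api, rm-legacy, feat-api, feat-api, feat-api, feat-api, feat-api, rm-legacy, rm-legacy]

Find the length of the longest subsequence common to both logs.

Match feat-api (alice #1, bob #2), bump-deps (alice #2, bob #3), bump-deps (alice #3, bob #4), bump-deps (alice #4, bob #5), rm-legacy (alice #5, bob #7), feat-api (alice #7, bob #10), feat-api (alice #8, bob #11), feat-api (alice #9, bob #12), rm-legacy (alice #10, bob #13), rm-legacy (alice #12, bob #14) — 10 commits in the same relative order in both. dp[14][14] = 10 confirms this is the maximum.

10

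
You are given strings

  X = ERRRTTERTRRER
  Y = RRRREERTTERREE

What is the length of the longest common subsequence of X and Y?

9

One common subsequence of length 9: R (X #2, Y #3); then R (X #3, Y #4); then R (X #4, Y #7); then T (X #5, Y #8); then T (X #6, Y #9); then E (X #7, Y #10); then R (X #8, Y #11); then R (X #10, Y #12); then E (X #12, Y #14). dp[13][14] = 9 confirms this is the maximum.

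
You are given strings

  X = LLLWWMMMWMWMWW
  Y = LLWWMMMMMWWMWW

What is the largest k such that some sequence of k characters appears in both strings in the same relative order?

12

Pick L at X[2]=Y[1], L at X[3]=Y[2], W at X[4]=Y[3], W at X[5]=Y[4], M at X[6]=Y[7], M at X[7]=Y[8], M at X[8]=Y[9], W at X[9]=Y[10], W at X[11]=Y[11], M at X[12]=Y[12], W at X[13]=Y[13], W at X[14]=Y[14]; all 12 characters appear in both, in order. The LCS DP gives dp[14][14] = 12, so this is optimal.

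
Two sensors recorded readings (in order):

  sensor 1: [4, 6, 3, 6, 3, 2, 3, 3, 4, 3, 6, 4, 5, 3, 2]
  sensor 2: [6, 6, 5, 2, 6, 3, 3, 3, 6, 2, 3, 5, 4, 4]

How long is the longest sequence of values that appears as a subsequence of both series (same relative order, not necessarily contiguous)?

Pick 6 at sensor 1[2]=sensor 2[1], then 6 at sensor 1[4]=sensor 2[2], then 2 at sensor 1[6]=sensor 2[4], then 3 at sensor 1[7]=sensor 2[6], then 3 at sensor 1[8]=sensor 2[7], then 3 at sensor 1[10]=sensor 2[8], then 6 at sensor 1[11]=sensor 2[9], then 4 at sensor 1[12]=sensor 2[14]; all 8 values appear in both, in order. The LCS DP gives dp[15][14] = 8, so this is optimal.

8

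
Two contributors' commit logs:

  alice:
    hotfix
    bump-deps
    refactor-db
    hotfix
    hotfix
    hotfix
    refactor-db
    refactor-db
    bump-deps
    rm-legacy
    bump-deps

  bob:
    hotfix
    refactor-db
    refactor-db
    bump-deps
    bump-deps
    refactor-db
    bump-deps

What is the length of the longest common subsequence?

Taking hotfix at alice[1]=bob[1], refactor-db at alice[3]=bob[2], refactor-db at alice[7]=bob[3], refactor-db at alice[8]=bob[6], bump-deps at alice[11]=bob[7] gives a common subsequence of length 5, and the DP table's final entry dp[11][7] is also 5, so no common subsequence is longer.

5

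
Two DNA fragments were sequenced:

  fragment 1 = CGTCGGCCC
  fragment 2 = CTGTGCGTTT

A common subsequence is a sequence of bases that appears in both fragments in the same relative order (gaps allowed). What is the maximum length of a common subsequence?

5

Taking C at fragment 1[1]=fragment 2[1]; then G at fragment 1[2]=fragment 2[3]; then T at fragment 1[3]=fragment 2[4]; then C at fragment 1[4]=fragment 2[6]; then G at fragment 1[5]=fragment 2[7] gives a common subsequence of length 5. dp[9][10] = 5 confirms this is the maximum.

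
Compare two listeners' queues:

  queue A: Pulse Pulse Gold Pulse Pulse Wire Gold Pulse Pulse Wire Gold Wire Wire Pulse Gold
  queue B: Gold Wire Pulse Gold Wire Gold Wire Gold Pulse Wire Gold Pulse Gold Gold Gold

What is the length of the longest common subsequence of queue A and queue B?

9

One common subsequence of length 9: Pulse [1,3] → Gold [3,6] → Wire [6,7] → Gold [7,8] → Pulse [9,9] → Wire [10,10] → Gold [11,11] → Pulse [14,12] → Gold [15,15]. dp[15][15] = 9 confirms this is the maximum.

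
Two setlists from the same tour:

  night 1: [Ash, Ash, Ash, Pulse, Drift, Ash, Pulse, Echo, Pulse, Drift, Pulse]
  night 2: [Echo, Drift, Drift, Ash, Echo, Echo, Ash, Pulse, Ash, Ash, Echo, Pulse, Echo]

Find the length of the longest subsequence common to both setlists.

6

One common subsequence of length 6: Ash (night 1 #1, night 2 #4) → Ash (night 1 #2, night 2 #7) → Ash (night 1 #3, night 2 #9) → Ash (night 1 #6, night 2 #10) → Pulse (night 1 #7, night 2 #12) → Echo (night 1 #8, night 2 #13), and the DP table's final entry dp[11][13] is also 6, so no common subsequence is longer.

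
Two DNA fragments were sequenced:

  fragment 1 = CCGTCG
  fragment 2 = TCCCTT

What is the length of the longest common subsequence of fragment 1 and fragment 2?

3

Pick C [1,3] → C [2,4] → T [4,6]; all 3 bases appear in both, in order. Since dp[6][6] = 3, nothing longer is possible.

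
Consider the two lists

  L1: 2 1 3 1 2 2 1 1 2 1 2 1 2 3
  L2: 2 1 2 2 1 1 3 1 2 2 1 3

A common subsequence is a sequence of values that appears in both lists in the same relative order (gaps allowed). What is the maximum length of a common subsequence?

Pick 2 at L1[1]=L2[1], then 1 at L1[4]=L2[2], then 2 at L1[5]=L2[3], then 2 at L1[6]=L2[4], then 1 at L1[7]=L2[6], then 1 at L1[8]=L2[8], then 2 at L1[9]=L2[9], then 2 at L1[11]=L2[10], then 1 at L1[12]=L2[11], then 3 at L1[14]=L2[12]; all 10 values appear in both, in order. Since dp[14][12] = 10, nothing longer is possible.

10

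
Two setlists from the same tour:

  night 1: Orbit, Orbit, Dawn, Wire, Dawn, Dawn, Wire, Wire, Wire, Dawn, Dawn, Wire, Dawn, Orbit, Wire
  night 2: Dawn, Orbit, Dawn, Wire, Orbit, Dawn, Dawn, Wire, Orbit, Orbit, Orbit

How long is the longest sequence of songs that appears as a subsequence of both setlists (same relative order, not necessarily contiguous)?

Taking Orbit at night 1[2]=night 2[2]; then Dawn at night 1[3]=night 2[3]; then Wire at night 1[4]=night 2[4]; then Dawn at night 1[5]=night 2[6]; then Dawn at night 1[6]=night 2[7]; then Wire at night 1[7]=night 2[8]; then Orbit at night 1[14]=night 2[11] gives a common subsequence of length 7. Since dp[15][11] = 7, nothing longer is possible.

7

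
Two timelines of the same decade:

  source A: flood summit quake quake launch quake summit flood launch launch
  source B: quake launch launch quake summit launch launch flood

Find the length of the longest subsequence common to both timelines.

Taking quake [3,1] → launch [5,3] → quake [6,4] → summit [7,5] → launch [9,6] → launch [10,7] gives a common subsequence of length 6. Since dp[10][8] = 6, nothing longer is possible.

6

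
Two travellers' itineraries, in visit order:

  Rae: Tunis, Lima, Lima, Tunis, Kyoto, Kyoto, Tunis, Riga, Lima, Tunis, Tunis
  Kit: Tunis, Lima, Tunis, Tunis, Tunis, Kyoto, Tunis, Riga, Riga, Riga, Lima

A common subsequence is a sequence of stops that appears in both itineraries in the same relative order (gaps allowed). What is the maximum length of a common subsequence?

Match Tunis (Rae #1, Kit #1), Lima (Rae #2, Kit #2), Tunis (Rae #4, Kit #5), Kyoto (Rae #6, Kit #6), Tunis (Rae #7, Kit #7), Riga (Rae #8, Kit #10), Lima (Rae #9, Kit #11) — 7 stops in the same relative order in both. dp[11][11] = 7 confirms this is the maximum.

7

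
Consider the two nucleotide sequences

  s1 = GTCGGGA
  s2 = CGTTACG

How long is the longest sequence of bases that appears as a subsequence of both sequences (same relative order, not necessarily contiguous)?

4

One common subsequence of length 4: G at s1[1]=s2[2]; then T at s1[2]=s2[4]; then C at s1[3]=s2[6]; then G at s1[6]=s2[7]. dp[7][7] = 4 confirms this is the maximum.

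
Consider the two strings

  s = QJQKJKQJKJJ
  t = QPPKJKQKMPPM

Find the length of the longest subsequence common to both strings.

Taking Q (s #1, t #1), then K (s #4, t #4), then J (s #5, t #5), then K (s #6, t #6), then Q (s #7, t #7), then K (s #9, t #8) gives a common subsequence of length 6. The LCS DP gives dp[11][12] = 6, so this is optimal.

6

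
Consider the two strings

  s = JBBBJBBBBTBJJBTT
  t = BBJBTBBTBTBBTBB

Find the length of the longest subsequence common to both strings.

Pick B (s #3, t #1) → B (s #4, t #2) → J (s #5, t #3) → B (s #6, t #4) → B (s #7, t #6) → B (s #8, t #7) → B (s #9, t #9) → T (s #10, t #10) → B (s #11, t #11) → B (s #14, t #12) → T (s #15, t #13); all 11 characters appear in both, in order. The LCS DP gives dp[16][15] = 11, so this is optimal.

11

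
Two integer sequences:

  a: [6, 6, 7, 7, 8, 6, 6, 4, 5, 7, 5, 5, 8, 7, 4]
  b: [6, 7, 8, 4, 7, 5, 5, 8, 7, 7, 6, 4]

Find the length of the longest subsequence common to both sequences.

10

Pick 6 at a[2]=b[1], then 7 at a[4]=b[2], then 8 at a[5]=b[3], then 4 at a[8]=b[4], then 7 at a[10]=b[5], then 5 at a[11]=b[6], then 5 at a[12]=b[7], then 8 at a[13]=b[8], then 7 at a[14]=b[10], then 4 at a[15]=b[12]; all 10 values appear in both, in order. dp[15][12] = 10 confirms this is the maximum.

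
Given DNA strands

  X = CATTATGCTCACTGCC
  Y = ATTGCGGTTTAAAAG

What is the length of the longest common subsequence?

8

Match A (X #2, Y #1), T (X #4, Y #2), T (X #6, Y #3), G (X #7, Y #4), C (X #8, Y #5), T (X #9, Y #10), A (X #11, Y #14), G (X #14, Y #15) — 8 bases in the same relative order in both. The LCS DP gives dp[16][15] = 8, so this is optimal.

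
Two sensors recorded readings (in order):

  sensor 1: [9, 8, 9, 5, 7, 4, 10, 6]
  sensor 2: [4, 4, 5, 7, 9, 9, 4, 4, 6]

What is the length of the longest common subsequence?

4

Pick 9 (sensor 1 #1, sensor 2 #5) → 9 (sensor 1 #3, sensor 2 #6) → 4 (sensor 1 #6, sensor 2 #8) → 6 (sensor 1 #8, sensor 2 #9); all 4 values appear in both, in order. Since dp[8][9] = 4, nothing longer is possible.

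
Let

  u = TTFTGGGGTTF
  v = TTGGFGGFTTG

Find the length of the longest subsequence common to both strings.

8

Let dp[i][j] be the LCS length of the first i characters of u and the first j characters of v. dp[i][j] = dp[i-1][j-1]+1 when the i-th and j-th characters match, else max(dp[i-1][j], dp[i][j-1]).
    ·  T  T  G  G  F  G  G  F  T  T  G
 ·  0  0  0  0  0  0  0  0  0  0  0  0
 T  0  1  1  1  1  1  1  1  1  1  1  1
 T  0  1  2  2  2  2  2  2  2  2  2  2
 F  0  1  2  2  2  3  3  3  3  3  3  3
 T  0  1  2  2  2  3  3  3  3  4  4  4
 G  0  1  2  3  3  3  4  4  4  4  4  5
 G  0  1  2  3  4  4  4  5  5  5  5  5
 G  0  1  2  3  4  4  5  5  5  5  5  6
 G  0  1  2  3  4  4  5  6  6  6  6  6
 T  0  1  2  3  4  4  5  6  6  7  7  7
 T  0  1  2  3  4  4  5  6  6  7  8  8
 F  0  1  2  3  4  5  5  6  7  7  8  8
dp[11][11] = 8. One LCS (by backtracking along matches): TTGGGGTT.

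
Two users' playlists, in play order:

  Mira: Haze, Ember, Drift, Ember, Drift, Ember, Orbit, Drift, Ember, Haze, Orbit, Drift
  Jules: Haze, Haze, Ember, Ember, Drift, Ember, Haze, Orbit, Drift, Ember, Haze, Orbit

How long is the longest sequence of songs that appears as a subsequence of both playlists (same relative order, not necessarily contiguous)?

Taking Haze [1,2], Ember [2,3], Ember [4,4], Drift [5,5], Ember [6,6], Orbit [7,8], Drift [8,9], Ember [9,10], Haze [10,11], Orbit [11,12] gives a common subsequence of length 10. Since dp[12][12] = 10, nothing longer is possible.

10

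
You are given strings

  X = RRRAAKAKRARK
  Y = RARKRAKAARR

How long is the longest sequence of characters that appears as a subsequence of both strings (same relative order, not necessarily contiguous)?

Let dp[i][j] be the LCS length of the first i characters of X and the first j characters of Y. dp[i][j] = dp[i-1][j-1]+1 when the i-th and j-th characters match, else max(dp[i-1][j], dp[i][j-1]).
    ·  R  A  R  K  R  A  K  A  A  R  R
 ·  0  0  0  0  0  0  0  0  0  0  0  0
 R  0  1  1  1  1  1  1  1  1  1  1  1
 R  0  1  1  2  2  2  2  2  2  2  2  2
 R  0  1  1  2  2  3  3  3  3  3  3  3
 A  0  1  2  2  2  3  4  4  4  4  4  4
 A  0  1  2  2  2  3  4  4  5  5  5  5
 K  0  1  2  2  3  3  4  5  5  5  5  5
 A  0  1  2  2  3  3  4  5  6  6  6  6
 K  0  1  2  2  3  3  4  5  6  6  6  6
 R  0  1  2  3  3  4  4  5  6  6  7  7
 A  0  1  2  3  3  4  5  5  6  7  7  7
 R  0  1  2  3  3  4  5  5  6  7  8  8
 K  0  1  2  3  4  4  5  6  6  7  8  8
dp[12][11] = 8. One LCS (by backtracking along matches): RRRAAARR.

8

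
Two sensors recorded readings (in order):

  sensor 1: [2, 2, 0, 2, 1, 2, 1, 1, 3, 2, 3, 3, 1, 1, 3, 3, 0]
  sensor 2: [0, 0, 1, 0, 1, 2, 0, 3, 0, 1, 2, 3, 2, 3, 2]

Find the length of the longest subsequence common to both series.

Taking 0 at sensor 1[3]=sensor 2[2], 1 at sensor 1[5]=sensor 2[3], 1 at sensor 1[8]=sensor 2[5], 2 at sensor 1[10]=sensor 2[6], 3 at sensor 1[11]=sensor 2[8], 1 at sensor 1[13]=sensor 2[10], 3 at sensor 1[15]=sensor 2[12], 3 at sensor 1[16]=sensor 2[14] gives a common subsequence of length 8, and the DP table's final entry dp[17][15] is also 8, so no common subsequence is longer.

8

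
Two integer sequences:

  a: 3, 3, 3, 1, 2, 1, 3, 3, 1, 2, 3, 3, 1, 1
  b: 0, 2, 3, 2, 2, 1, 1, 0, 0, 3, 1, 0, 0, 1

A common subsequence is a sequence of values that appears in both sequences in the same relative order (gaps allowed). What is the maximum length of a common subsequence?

Match 3 at a[1]=b[3], then 2 at a[5]=b[5], then 1 at a[6]=b[6], then 1 at a[9]=b[7], then 3 at a[12]=b[10], then 1 at a[13]=b[11], then 1 at a[14]=b[14] — 7 values in the same relative order in both. Since dp[14][14] = 7, nothing longer is possible.

7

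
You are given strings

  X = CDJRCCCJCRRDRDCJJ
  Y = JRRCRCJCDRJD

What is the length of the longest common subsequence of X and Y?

9

Taking J at X[3]=Y[1] → R at X[4]=Y[3] → C at X[5]=Y[4] → C at X[7]=Y[6] → J at X[8]=Y[7] → C at X[9]=Y[8] → D at X[12]=Y[9] → R at X[13]=Y[10] → D at X[14]=Y[12] gives a common subsequence of length 9, and the DP table's final entry dp[17][12] is also 9, so no common subsequence is longer.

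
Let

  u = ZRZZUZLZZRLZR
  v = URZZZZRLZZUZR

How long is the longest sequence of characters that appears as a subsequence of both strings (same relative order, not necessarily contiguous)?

9

Match Z [1,3], Z [3,4], Z [4,5], Z [6,6], L [7,8], Z [8,9], Z [9,10], Z [12,12], R [13,13] — 9 characters in the same relative order in both. dp[13][13] = 9 confirms this is the maximum.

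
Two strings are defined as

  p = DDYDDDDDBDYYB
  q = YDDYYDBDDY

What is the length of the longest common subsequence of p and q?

7

One common subsequence of length 7: D [1,2] → D [2,3] → Y [3,5] → D [4,6] → D [8,8] → D [10,9] → Y [12,10]. Since dp[13][10] = 7, nothing longer is possible.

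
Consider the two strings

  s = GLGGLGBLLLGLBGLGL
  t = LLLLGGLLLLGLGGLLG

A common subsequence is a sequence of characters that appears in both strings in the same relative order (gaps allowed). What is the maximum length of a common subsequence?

12

Taking L at s[2]=t[4]; then G at s[3]=t[5]; then G at s[4]=t[6]; then L at s[5]=t[7]; then L at s[8]=t[8]; then L at s[9]=t[9]; then L at s[10]=t[10]; then G at s[11]=t[11]; then L at s[12]=t[12]; then G at s[14]=t[14]; then L at s[15]=t[16]; then G at s[16]=t[17] gives a common subsequence of length 12. The LCS DP gives dp[17][17] = 12, so this is optimal.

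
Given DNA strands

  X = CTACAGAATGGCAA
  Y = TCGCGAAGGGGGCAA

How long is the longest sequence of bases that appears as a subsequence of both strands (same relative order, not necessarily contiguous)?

10

Match C [1,2]; then C [4,4]; then G [6,5]; then A [7,6]; then A [8,7]; then G [10,11]; then G [11,12]; then C [12,13]; then A [13,14]; then A [14,15] — 10 bases in the same relative order in both. dp[14][15] = 10 confirms this is the maximum.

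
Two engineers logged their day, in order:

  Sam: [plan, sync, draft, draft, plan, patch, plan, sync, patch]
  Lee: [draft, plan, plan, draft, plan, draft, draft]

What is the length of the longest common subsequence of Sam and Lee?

3

Match plan at Sam[1]=Lee[5], then draft at Sam[3]=Lee[6], then draft at Sam[4]=Lee[7] — 3 tasks in the same relative order in both. The LCS DP gives dp[9][7] = 3, so this is optimal.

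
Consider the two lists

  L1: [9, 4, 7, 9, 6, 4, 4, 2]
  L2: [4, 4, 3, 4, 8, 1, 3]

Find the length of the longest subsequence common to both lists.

3

Taking 4 [2,1] → 4 [6,2] → 4 [7,4] gives a common subsequence of length 3. The LCS DP gives dp[8][7] = 3, so this is optimal.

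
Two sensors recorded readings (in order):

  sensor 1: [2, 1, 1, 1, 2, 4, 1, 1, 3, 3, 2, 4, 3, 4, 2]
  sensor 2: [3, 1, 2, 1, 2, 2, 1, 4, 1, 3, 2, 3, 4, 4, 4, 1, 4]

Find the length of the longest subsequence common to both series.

9

One common subsequence of length 9: 2 [1,3], 1 [2,4], 1 [4,7], 4 [6,8], 1 [8,9], 3 [9,10], 3 [10,12], 4 [12,15], 4 [14,17]. dp[15][17] = 9 confirms this is the maximum.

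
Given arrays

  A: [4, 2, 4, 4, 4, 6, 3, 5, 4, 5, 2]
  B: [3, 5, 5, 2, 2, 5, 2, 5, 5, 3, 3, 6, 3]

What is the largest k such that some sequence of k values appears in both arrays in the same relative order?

Let dp[i][j] be the LCS length of the first i values of A and the first j values of B. dp[i][j] = dp[i-1][j-1]+1 when the i-th and j-th values match, else max(dp[i-1][j], dp[i][j-1]).
    ·  3  5  5  2  2  5  2  5  5  3  3  6  3
 ·  0  0  0  0  0  0  0  0  0  0  0  0  0  0
 4  0  0  0  0  0  0  0  0  0  0  0  0  0  0
 2  0  0  0  0  1  1  1  1  1  1  1  1  1  1
 4  0  0  0  0  1  1  1  1  1  1  1  1  1  1
 4  0  0  0  0  1  1  1  1  1  1  1  1  1  1
 4  0  0  0  0  1  1  1  1  1  1  1  1  1  1
 6  0  0  0  0  1  1  1  1  1  1  1  1  2  2
 3  0  1  1  1  1  1  1  1  1  1  2  2  2  3
 5  0  1  2  2  2  2  2  2  2  2  2  2  2  3
 4  0  1  2  2  2  2  2  2  2  2  2  2  2  3
 5  0  1  2  3  3  3  3  3  3  3  3  3  3  3
 2  0  1  2  3  4  4  4  4  4  4  4  4  4  4
dp[11][13] = 4. One LCS (by backtracking along matches): 3, 5, 5, 2.

4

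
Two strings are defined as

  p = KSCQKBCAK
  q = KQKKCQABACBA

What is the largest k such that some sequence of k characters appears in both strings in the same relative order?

Let dp[i][j] be the LCS length of the first i characters of p and the first j characters of q. dp[i][j] = dp[i-1][j-1]+1 when the i-th and j-th characters match, else max(dp[i-1][j], dp[i][j-1]).
    ·  K  Q  K  K  C  Q  A  B  A  C  B  A
 ·  0  0  0  0  0  0  0  0  0  0  0  0  0
 K  0  1  1  1  1  1  1  1  1  1  1  1  1
 S  0  1  1  1  1  1  1  1  1  1  1  1  1
 C  0  1  1  1  1  2  2  2  2  2  2  2  2
 Q  0  1  2  2  2  2  3  3  3  3  3  3  3
 K  0  1  2  3  3  3  3  3  3  3  3  3  3
 B  0  1  2  3  3  3  3  3  4  4  4  4  4
 C  0  1  2  3  3  4  4  4  4  4  5  5  5
 A  0  1  2  3  3  4  4  5  5  5  5  5  6
 K  0  1  2  3  4  4  4  5  5  5  5  5  6
dp[9][12] = 6. One LCS (by backtracking along matches): KCQBCA.

6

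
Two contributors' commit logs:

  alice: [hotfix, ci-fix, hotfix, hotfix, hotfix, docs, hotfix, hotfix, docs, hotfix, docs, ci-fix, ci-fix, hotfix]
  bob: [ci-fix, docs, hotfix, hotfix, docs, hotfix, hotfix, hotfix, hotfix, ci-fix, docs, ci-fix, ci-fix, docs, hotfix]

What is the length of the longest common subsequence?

Match ci-fix (alice #2, bob #1) → hotfix (alice #3, bob #3) → hotfix (alice #4, bob #4) → hotfix (alice #5, bob #6) → hotfix (alice #7, bob #7) → hotfix (alice #8, bob #8) → hotfix (alice #10, bob #9) → docs (alice #11, bob #11) → ci-fix (alice #12, bob #12) → ci-fix (alice #13, bob #13) → hotfix (alice #14, bob #15) — 11 commits in the same relative order in both. Since dp[14][15] = 11, nothing longer is possible.

11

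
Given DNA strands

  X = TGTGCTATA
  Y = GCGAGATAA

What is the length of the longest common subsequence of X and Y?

5

Match G at X[2]=Y[3], then G at X[4]=Y[5], then T at X[6]=Y[7], then A at X[7]=Y[8], then A at X[9]=Y[9] — 5 bases in the same relative order in both, and the DP table's final entry dp[9][9] is also 5, so no common subsequence is longer.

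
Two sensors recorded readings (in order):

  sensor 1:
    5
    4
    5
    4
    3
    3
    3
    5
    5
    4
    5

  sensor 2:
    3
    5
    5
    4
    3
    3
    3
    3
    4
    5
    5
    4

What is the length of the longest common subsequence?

Match 5 (sensor 1 #1, sensor 2 #2) → 5 (sensor 1 #3, sensor 2 #3) → 4 (sensor 1 #4, sensor 2 #4) → 3 (sensor 1 #5, sensor 2 #6) → 3 (sensor 1 #6, sensor 2 #7) → 3 (sensor 1 #7, sensor 2 #8) → 5 (sensor 1 #8, sensor 2 #10) → 5 (sensor 1 #9, sensor 2 #11) → 4 (sensor 1 #10, sensor 2 #12) — 9 values in the same relative order in both. dp[11][12] = 9 confirms this is the maximum.

9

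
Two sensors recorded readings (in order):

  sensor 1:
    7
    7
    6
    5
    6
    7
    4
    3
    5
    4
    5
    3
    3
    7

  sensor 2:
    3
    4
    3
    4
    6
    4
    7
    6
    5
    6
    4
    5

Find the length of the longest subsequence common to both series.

6

Pick 7 [2,7]; then 6 [3,8]; then 5 [4,9]; then 6 [5,10]; then 4 [10,11]; then 5 [11,12]; all 6 values appear in both, in order. Since dp[14][12] = 6, nothing longer is possible.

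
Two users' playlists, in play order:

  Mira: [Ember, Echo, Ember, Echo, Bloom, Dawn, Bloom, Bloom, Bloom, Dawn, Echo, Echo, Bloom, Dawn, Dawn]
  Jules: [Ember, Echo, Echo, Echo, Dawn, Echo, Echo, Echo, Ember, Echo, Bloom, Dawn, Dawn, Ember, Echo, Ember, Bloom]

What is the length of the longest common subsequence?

9

Match Ember at Mira[1]=Jules[1], Echo at Mira[2]=Jules[8], Ember at Mira[3]=Jules[9], Echo at Mira[4]=Jules[10], Bloom at Mira[5]=Jules[11], Dawn at Mira[6]=Jules[12], Dawn at Mira[10]=Jules[13], Echo at Mira[11]=Jules[15], Bloom at Mira[13]=Jules[17] — 9 songs in the same relative order in both. Since dp[15][17] = 9, nothing longer is possible.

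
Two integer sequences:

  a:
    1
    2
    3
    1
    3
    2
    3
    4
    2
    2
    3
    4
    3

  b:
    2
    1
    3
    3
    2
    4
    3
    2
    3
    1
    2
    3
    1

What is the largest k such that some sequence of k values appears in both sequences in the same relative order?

8

One common subsequence of length 8: 1 (a #1, b #2); then 3 (a #3, b #3); then 3 (a #5, b #4); then 2 (a #6, b #5); then 3 (a #7, b #7); then 2 (a #9, b #8); then 2 (a #10, b #11); then 3 (a #11, b #12). Since dp[13][13] = 8, nothing longer is possible.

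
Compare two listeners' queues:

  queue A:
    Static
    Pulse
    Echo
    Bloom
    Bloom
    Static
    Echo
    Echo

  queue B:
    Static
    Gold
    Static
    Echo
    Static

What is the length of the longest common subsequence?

One common subsequence of length 3: Static [1,3]; then Echo [3,4]; then Static [6,5]. Since dp[8][5] = 3, nothing longer is possible.

3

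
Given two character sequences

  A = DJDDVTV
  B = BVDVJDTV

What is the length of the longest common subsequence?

Let dp[i][j] be the LCS length of the first i characters of A and the first j characters of B. dp[i][j] = dp[i-1][j-1]+1 when the i-th and j-th characters match, else max(dp[i-1][j], dp[i][j-1]).
    ·  B  V  D  V  J  D  T  V
 ·  0  0  0  0  0  0  0  0  0
 D  0  0  0  1  1  1  1  1  1
 J  0  0  0  1  1  2  2  2  2
 D  0  0  0  1  1  2  3  3  3
 D  0  0  0  1  1  2  3  3  3
 V  0  0  1  1  2  2  3  3  4
 T  0  0  1  1  2  2  3  4  4
 V  0  0  1  1  2  2  3  4  5
dp[7][8] = 5. One LCS (by backtracking along matches): DJDTV.

5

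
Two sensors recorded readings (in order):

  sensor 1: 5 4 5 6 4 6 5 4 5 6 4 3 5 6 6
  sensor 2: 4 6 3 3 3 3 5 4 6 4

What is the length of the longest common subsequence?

6

Match 4 at sensor 1[2]=sensor 2[1], 6 at sensor 1[4]=sensor 2[2], 5 at sensor 1[7]=sensor 2[7], 4 at sensor 1[8]=sensor 2[8], 6 at sensor 1[10]=sensor 2[9], 4 at sensor 1[11]=sensor 2[10] — 6 values in the same relative order in both. dp[15][10] = 6 confirms this is the maximum.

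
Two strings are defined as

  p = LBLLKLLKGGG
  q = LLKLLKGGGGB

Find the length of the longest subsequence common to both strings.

One common subsequence of length 9: L [3,1], then L [4,2], then K [5,3], then L [6,4], then L [7,5], then K [8,6], then G [9,8], then G [10,9], then G [11,10]. dp[11][11] = 9 confirms this is the maximum.

9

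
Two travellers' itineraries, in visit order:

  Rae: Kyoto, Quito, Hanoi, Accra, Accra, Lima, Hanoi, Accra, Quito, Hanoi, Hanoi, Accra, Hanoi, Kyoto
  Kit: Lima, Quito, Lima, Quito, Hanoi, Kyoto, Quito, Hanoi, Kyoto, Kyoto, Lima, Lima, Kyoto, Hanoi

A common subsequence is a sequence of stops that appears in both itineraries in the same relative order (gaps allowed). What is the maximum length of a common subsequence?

6

Match Quito [2,2] → Lima [6,3] → Hanoi [7,5] → Quito [9,7] → Hanoi [10,8] → Hanoi [13,14] — 6 stops in the same relative order in both. dp[14][14] = 6 confirms this is the maximum.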